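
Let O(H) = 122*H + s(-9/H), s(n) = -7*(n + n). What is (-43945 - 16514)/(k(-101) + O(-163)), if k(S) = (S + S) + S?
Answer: 9854817/3290933 ≈ 2.9945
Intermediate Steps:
s(n) = -14*n
k(S) = 3*S (k(S) = 2*S + S = 3*S)
O(H) = 122*H + 126/H (O(H) = 122*H - (-126)/H = 122*H + 126/H)
(-43945 - 16514)/(k(-101) + O(-163)) = (-43945 - 16514)/(3*(-101) + (122*(-163) + 126/(-163))) = -60459/(-303 + (-19886 + 126*(-1/163))) = -60459/(-303 + (-19886 - 126/163)) = -60459/(-303 - 3241544/163) = -60459/(-3290933/163) = -60459*(-163/3290933) = 9854817/3290933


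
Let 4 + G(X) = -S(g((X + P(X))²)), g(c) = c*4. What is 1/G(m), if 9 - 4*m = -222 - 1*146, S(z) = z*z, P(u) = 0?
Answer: -16/20200652705 ≈ -7.9205e-10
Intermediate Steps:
g(c) = 4*c
S(z) = z²
m = 377/4 (m = 9/4 - (-222 - 1*146)/4 = 9/4 - (-222 - 146)/4 = 9/4 - ¼*(-368) = 9/4 + 92 = 377/4 ≈ 94.250)
G(X) = -4 - 16*X⁴ (G(X) = -4 - (4*(X + 0)²)² = -4 - (4*X²)² = -4 - 16*X⁴)
1/G(m) = 1/(-4 - 16*(377/4)⁴) = 1/(-4 - 16*20200652641/256) = 1/(-4 - 20200652641/16) = 1/(-20200652705/16) = -16/20200652705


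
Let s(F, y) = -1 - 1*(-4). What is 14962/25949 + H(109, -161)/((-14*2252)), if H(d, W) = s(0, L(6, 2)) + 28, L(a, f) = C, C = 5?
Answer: 67273931/116874296 ≈ 0.57561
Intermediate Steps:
L(a, f) = 5
s(F, y) = 3 (s(F, y) = -1 + 4 = 3)
H(d, W) = 31 (H(d, W) = 3 + 28 = 31)
14962/25949 + H(109, -161)/((-14*2252)) = 14962/25949 + 31/((-14*2252)) = 14962*(1/25949) + 31/(-31528) = 14962/25949 + 31*(-1/31528) = 14962/25949 - 31/31528 = 67273931/116874296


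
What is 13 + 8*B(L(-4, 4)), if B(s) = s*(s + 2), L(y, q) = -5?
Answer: 133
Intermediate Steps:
B(s) = s*(2 + s)
13 + 8*B(L(-4, 4)) = 13 + 8*(-5*(2 - 5)) = 13 + 8*(-5*(-3)) = 13 + 8*15 = 13 + 120 = 133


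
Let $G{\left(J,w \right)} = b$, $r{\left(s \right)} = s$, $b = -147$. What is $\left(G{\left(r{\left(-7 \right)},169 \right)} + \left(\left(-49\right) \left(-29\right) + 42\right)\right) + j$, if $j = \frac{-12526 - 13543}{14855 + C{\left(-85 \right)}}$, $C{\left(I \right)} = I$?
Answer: $\frac{19411251}{14770} \approx 1314.2$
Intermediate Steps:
$G{\left(J,w \right)} = -147$
$j = - \frac{26069}{14770}$ ($j = \frac{-12526 - 13543}{14855 - 85} = - \frac{26069}{14770} \approx -1.765$)
$\left(G{\left(r{\left(-7 \right)},169 \right)} + \left(\left(-49\right) \left(-29\right) + 42\right)\right) + j = \left(-147 + \left(\left(-49\right) \left(-29\right) + 42\right)\right) - \frac{26069}{14770} = \left(-147 + \left(1421 + 42\right)\right) - \frac{26069}{14770} = \left(-147 + 1463\right) - \frac{26069}{14770} = 1316 - \frac{26069}{14770} = \frac{19411251}{14770}$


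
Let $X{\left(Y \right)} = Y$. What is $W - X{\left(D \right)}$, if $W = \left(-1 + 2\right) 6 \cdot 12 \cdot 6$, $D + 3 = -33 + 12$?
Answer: $456$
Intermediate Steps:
$D = -24$ ($D = -3 + \left(-33 + 12\right) = -3 - 21 = -24$)
$W = 432$ ($W = 1 \cdot 6 \cdot 12 \cdot 6 = 6 \cdot 12 \cdot 6 = 72 \cdot 6 = 432$)
$W - X{\left(D \right)} = 432 - -24 = 432 + 24 = 456$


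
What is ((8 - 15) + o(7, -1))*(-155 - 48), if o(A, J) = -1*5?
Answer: 2436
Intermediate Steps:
o(A, J) = -5
((8 - 15) + o(7, -1))*(-155 - 48) = ((8 - 15) - 5)*(-155 - 48) = (-7 - 5)*(-203) = -12*(-203) = 2436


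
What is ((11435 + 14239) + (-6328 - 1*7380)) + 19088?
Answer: 31054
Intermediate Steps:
((11435 + 14239) + (-6328 - 1*7380)) + 19088 = (25674 + (-6328 - 7380)) + 19088 = (25674 - 13708) + 19088 = 11966 + 19088 = 31054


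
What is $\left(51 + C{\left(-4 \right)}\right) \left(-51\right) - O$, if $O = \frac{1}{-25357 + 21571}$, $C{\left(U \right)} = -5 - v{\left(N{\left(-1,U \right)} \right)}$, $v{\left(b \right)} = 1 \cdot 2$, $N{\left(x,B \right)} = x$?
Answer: $- \frac{8495783}{3786} \approx -2244.0$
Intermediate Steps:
$v{\left(b \right)} = 2$
$C{\left(U \right)} = -7$ ($C{\left(U \right)} = -5 - 2 = -7$)
$O = - \frac{1}{3786}$ ($O = \frac{1}{-3786} = - \frac{1}{3786} \approx -0.00026413$)
$\left(51 + C{\left(-4 \right)}\right) \left(-51\right) - O = \left(51 - 7\right) \left(-51\right) - - \frac{1}{3786} = 44 \left(-51\right) + \frac{1}{3786} = -2244 + \frac{1}{3786} = - \frac{8495783}{3786}$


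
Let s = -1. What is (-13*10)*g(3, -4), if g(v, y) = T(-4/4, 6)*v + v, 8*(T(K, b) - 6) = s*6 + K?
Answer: -9555/4 ≈ -2388.8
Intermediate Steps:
T(K, b) = 21/4 + K/8 (T(K, b) = 6 + (-1*6 + K)/8 = 6 + (-6 + K)/8 = 6 + (-¾ + K/8) = 21/4 + K/8)
g(v, y) = 49*v/8 (g(v, y) = (21/4 + (-4/4)/8)*v + v = (21/4 + (-4*¼)/8)*v + v = (21/4 + (⅛)*(-1))*v + v = (21/4 - ⅛)*v + v = 41*v/8 + v = 49*v/8)
(-13*10)*g(3, -4) = (-13*10)*((49/8)*3) = -130*147/8 = -9555/4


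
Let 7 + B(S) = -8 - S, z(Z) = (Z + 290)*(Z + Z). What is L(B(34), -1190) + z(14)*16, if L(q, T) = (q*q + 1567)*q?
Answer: -58240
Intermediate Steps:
z(Z) = 2*Z*(290 + Z) (z(Z) = (290 + Z)*(2*Z) = 2*Z*(290 + Z))
B(S) = -15 - S (B(S) = -7 + (-8 - S) = -15 - S)
L(q, T) = q*(1567 + q²) (L(q, T) = (q² + 1567)*q = (1567 + q²)*q = q*(1567 + q²))
L(B(34), -1190) + z(14)*16 = (-15 - 1*34)*(1567 + (-15 - 1*34)²) + (2*14*(290 + 14))*16 = (-15 - 34)*(1567 + (-15 - 34)²) + (2*14*304)*16 = -49*(1567 + (-49)²) + 8512*16 = -49*(1567 + 2401) + 136192 = -49*3968 + 136192 = -194432 + 136192 = -58240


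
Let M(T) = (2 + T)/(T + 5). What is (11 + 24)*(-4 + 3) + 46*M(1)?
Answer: -12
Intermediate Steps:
M(T) = (2 + T)/(5 + T)
(11 + 24)*(-4 + 3) + 46*M(1) = (11 + 24)*(-4 + 3) + 46*((2 + 1)/(5 + 1)) = 35*(-1) + 46*(3/6) = -35 + 46*((⅙)*3) = -35 + 46*(½) = -35 + 23 = -12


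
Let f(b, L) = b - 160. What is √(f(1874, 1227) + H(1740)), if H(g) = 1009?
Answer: √2723 ≈ 52.182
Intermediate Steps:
f(b, L) = -160 + b
√(f(1874, 1227) + H(1740)) = √((-160 + 1874) + 1009) = √(1714 + 1009) = √2723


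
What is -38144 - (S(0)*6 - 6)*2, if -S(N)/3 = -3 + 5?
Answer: -38060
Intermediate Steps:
S(N) = -6 (S(N) = -3*(-3 + 5) = -3*2 = -6)
-38144 - (S(0)*6 - 6)*2 = -38144 - (-6*6 - 6)*2 = -38144 - (-36 - 6)*2 = -38144 - (-42)*2 = -38144 - 1*(-84) = -38144 + 84 = -38060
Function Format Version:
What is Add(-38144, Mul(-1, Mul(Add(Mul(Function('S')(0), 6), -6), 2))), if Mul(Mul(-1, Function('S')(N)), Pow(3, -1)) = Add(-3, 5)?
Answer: -38060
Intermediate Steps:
Function('S')(N) = -6 (Function('S')(N) = Mul(-3, Add(-3, 5)) = Mul(-3, 2) = -6)
Add(-38144, Mul(-1, Mul(Add(Mul(Function('S')(0), 6), -6), 2))) = Add(-38144, Mul(-1, Mul(Add(Mul(-6, 6), -6), 2))) = Add(-38144, Mul(-1, Mul(Add(-36, -6), 2))) = Add(-38144, Mul(-1, Mul(-42, 2))) = Add(-38144, Mul(-1, -84)) = Add(-38144, 84) = -38060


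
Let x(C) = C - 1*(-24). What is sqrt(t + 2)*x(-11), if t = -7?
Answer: 13*I*sqrt(5) ≈ 29.069*I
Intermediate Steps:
x(C) = 24 + C (x(C) = C + 24 = 24 + C)
sqrt(t + 2)*x(-11) = sqrt(-7 + 2)*(24 - 11) = sqrt(-5)*13 = (I*sqrt(5))*13 = 13*I*sqrt(5)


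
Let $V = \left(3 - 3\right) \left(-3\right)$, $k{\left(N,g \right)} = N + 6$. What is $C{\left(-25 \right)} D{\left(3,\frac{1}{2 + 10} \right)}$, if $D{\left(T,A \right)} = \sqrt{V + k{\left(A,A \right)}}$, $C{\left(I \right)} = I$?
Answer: $- \frac{25 \sqrt{219}}{6} \approx -61.661$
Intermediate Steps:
$k{\left(N,g \right)} = 6 + N$
$V = 0$ ($V = 0 \left(-3\right) = 0$)
$D{\left(T,A \right)} = \sqrt{6 + A}$ ($D{\left(T,A \right)} = \sqrt{0 + \left(6 + A\right)} = \sqrt{6 + A}$)
$C{\left(-25 \right)} D{\left(3,\frac{1}{2 + 10} \right)} = - 25 \sqrt{6 + \frac{1}{2 + 10}} = - 25 \sqrt{6 + \frac{1}{12}} = - 25 \sqrt{\frac{73}{12}} = - 25 \frac{\sqrt{219}}{6} = - \frac{25 \sqrt{219}}{6}$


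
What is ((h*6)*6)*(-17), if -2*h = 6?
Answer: 1836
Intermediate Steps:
h = -3 (h = -½*6 = -3)
((h*6)*6)*(-17) = (-3*6*6)*(-17) = -18*6*(-17) = -108*(-17) = 1836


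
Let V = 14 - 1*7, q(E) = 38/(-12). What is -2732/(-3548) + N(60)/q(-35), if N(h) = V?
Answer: -24277/16853 ≈ -1.4405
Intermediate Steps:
q(E) = -19/6 (q(E) = 38*(-1/12) = -19/6)
V = 7 (V = 14 - 7 = 7)
N(h) = 7
-2732/(-3548) + N(60)/q(-35) = -2732/(-3548) + 7/(-19/6) = -2732*(-1/3548) + 7*(-6/19) = 683/887 - 42/19 = -24277/16853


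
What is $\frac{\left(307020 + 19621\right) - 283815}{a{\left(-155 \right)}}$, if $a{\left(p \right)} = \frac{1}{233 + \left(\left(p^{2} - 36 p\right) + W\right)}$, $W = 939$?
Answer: $1318055802$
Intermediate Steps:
$a{\left(p \right)} = \frac{1}{1172 + p^{2} - 36 p}$ ($a{\left(p \right)} = \frac{1}{233 + \left(\left(p^{2} - 36 p\right) + 939\right)} = \frac{1}{233 + \left(939 + p^{2} - 36 p\right)} = \frac{1}{1172 + p^{2} - 36 p}$)
$\frac{\left(307020 + 19621\right) - 283815}{a{\left(-155 \right)}} = \frac{\left(307020 + 19621\right) - 283815}{\frac{1}{1172 + \left(-155\right)^{2} - -5580}} = \frac{326641 - 283815}{\frac{1}{1172 + 24025 + 5580}} = \frac{42826}{\frac{1}{30777}} = 42826 \frac{1}{\frac{1}{30777}} = 42826 \cdot 30777 = 1318055802$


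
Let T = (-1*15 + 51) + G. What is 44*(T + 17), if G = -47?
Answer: 264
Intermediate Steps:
T = -11 (T = (-1*15 + 51) - 47 = (-15 + 51) - 47 = 36 - 47 = -11)
44*(T + 17) = 44*(-11 + 17) = 44*6 = 264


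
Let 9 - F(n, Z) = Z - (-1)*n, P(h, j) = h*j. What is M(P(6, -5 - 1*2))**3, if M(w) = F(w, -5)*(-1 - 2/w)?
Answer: -4096000/27 ≈ -1.5170e+5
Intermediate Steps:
F(n, Z) = 9 - Z - n (F(n, Z) = 9 - (Z - (-1)*n) = 9 - (Z + n) = 9 + (-Z - n) = 9 - Z - n)
M(w) = (-1 - 2/w)*(14 - w) (M(w) = (9 - 1*(-5) - w)*(-1 - 2/w) = (9 + 5 - w)*(-1 - 2/w) = (14 - w)*(-1 - 2/w) = (-1 - 2/w)*(14 - w))
M(P(6, -5 - 1*2))**3 = (-12 + 6*(-5 - 1*2) - 28*1/(6*(-5 - 1*2)))**3 = (-12 + 6*(-5 - 2) - 28*1/(6*(-5 - 2)))**3 = (-12 + 6*(-7) - 28/(6*(-7)))**3 = (-12 - 42 - 28/(-42))**3 = (-12 - 42 - 28*(-1/42))**3 = (-12 - 42 + 2/3)**3 = (-160/3)**3 = -4096000/27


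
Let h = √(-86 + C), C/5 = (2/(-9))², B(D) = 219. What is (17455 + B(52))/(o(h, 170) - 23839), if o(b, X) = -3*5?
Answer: -8837/11927 ≈ -0.74092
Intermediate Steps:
C = 20/81 (C = 5*(2/(-9))² = 5*(2*(-⅑))² = 5*(-2/9)² = 5*(4/81) = 20/81 ≈ 0.24691)
h = I*√6946/9 (h = √(-86 + 20/81) = √(-6946/81) = I*√6946/9 ≈ 9.2603*I)
o(b, X) = -15
(17455 + B(52))/(o(h, 170) - 23839) = (17455 + 219)/(-15 - 23839) = 17674/(-23854) = 17674*(-1/23854) = -8837/11927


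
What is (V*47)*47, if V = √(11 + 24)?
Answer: 2209*√35 ≈ 13069.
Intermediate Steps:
V = √35 ≈ 5.9161
(V*47)*47 = (√35*47)*47 = (47*√35)*47 = 2209*√35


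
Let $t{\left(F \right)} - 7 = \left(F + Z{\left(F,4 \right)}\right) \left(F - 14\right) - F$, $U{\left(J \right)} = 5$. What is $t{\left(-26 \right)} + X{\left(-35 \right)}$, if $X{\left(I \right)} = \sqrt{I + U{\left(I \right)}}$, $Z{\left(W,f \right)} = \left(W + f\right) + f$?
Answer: $1793 + i \sqrt{30} \approx 1793.0 + 5.4772 i$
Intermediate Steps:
$Z{\left(W,f \right)} = W + 2 f$
$X{\left(I \right)} = \sqrt{5 + I}$ ($X{\left(I \right)} = \sqrt{I + 5} = \sqrt{5 + I}$)
$t{\left(F \right)} = 7 - F + \left(-14 + F\right) \left(8 + 2 F\right)$ ($t{\left(F \right)} = 7 - \left(F - \left(F + \left(F + 2 \cdot 4\right)\right) \left(F - 14\right)\right) = 7 - \left(F - \left(F + \left(F + 8\right)\right) \left(-14 + F\right)\right) = 7 - \left(F - \left(F + \left(8 + F\right)\right) \left(-14 + F\right)\right) = 7 - \left(F - \left(8 + 2 F\right) \left(-14 + F\right)\right) = 7 - \left(F - \left(-14 + F\right) \left(8 + 2 F\right)\right) = 7 - F + \left(-14 + F\right) \left(8 + 2 F\right)$)
$t{\left(-26 \right)} + X{\left(-35 \right)} = \left(-105 - -546 + 2 \left(-26\right)^{2}\right) + \sqrt{5 - 35} = \left(-105 + 546 + 2 \cdot 676\right) + \sqrt{-30} = \left(-105 + 546 + 1352\right) + i \sqrt{30} = 1793 + i \sqrt{30}$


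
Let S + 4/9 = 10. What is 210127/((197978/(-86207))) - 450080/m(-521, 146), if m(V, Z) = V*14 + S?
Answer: -2697225703597/29498722 ≈ -91435.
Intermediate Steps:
S = 86/9 (S = -4/9 + 10 = 86/9 ≈ 9.5556)
m(V, Z) = 86/9 + 14*V (m(V, Z) = V*14 + 86/9 = 14*V + 86/9 = 86/9 + 14*V)
210127/((197978/(-86207))) - 450080/m(-521, 146) = 210127/((197978/(-86207))) - 450080/(86/9 + 14*(-521)) = 210127/((197978*(-1/86207))) - 450080/(86/9 - 7294) = 210127/(-17998/7837) - 450080/(-65560/9) = 210127*(-7837/17998) - 450080*(-9/65560) = -1646765299/17998 + 101268/1639 = -2697225703597/29498722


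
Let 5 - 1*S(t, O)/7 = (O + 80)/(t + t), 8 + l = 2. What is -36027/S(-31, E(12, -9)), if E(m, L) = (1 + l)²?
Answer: -2233674/2905 ≈ -768.91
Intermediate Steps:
l = -6 (l = -8 + 2 = -6)
E(m, L) = 25 (E(m, L) = (1 - 6)² = (-5)² = 25)
S(t, O) = 35 - 7*(80 + O)/(2*t) (S(t, O) = 35 - 7*(O + 80)/(t + t) = 35 - 7*(80 + O)/(2*t))
-36027/S(-31, E(12, -9)) = -36027*(-62/(7*(-80 - 1*25 + 10*(-31)))) = -36027*(-62/(7*(-80 - 25 - 310))) = -36027/((7/2)*(-1/31)*(-415)) = -36027/2905/62 = -36027*62/2905 = -2233674/2905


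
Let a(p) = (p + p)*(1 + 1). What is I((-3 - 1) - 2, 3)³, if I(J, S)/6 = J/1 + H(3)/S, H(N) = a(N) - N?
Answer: -5832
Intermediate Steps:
a(p) = 4*p (a(p) = (2*p)*2 = 4*p)
H(N) = 3*N (H(N) = 4*N - N = 3*N)
I(J, S) = 6*J + 54/S (I(J, S) = 6*(J/1 + (3*3)/S) = 6*(J*1 + 9/S) = 6*(J + 9/S) = 6*J + 54/S)
I((-3 - 1) - 2, 3)³ = (6*((-3 - 1) - 2) + 54/3)³ = (6*(-4 - 2) + 54*(⅓))³ = (6*(-6) + 18)³ = (-36 + 18)³ = (-18)³ = -5832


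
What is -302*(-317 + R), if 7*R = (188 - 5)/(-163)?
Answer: 109287760/1141 ≈ 95782.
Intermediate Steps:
R = -183/1141 (R = ((188 - 5)/(-163))/7 = (183*(-1/163))/7 = (1/7)*(-183/163) = -183/1141 ≈ -0.16039)
-302*(-317 + R) = -302*(-317 - 183/1141) = -302*(-361880/1141) = 109287760/1141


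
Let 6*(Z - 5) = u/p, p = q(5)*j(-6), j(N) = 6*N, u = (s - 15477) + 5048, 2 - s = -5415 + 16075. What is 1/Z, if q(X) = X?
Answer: 40/981 ≈ 0.040775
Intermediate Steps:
s = -10658 (s = 2 - (-5415 + 16075) = 2 - 1*10660 = 2 - 10660 = -10658)
u = -21087 (u = (-10658 - 15477) + 5048 = -26135 + 5048 = -21087)
p = -180 (p = 5*(6*(-6)) = 5*(-36) = -180)
Z = 981/40 (Z = 5 + (-21087/(-180))/6 = 5 + (-21087*(-1/180))/6 = 5 + (1/6)*(2343/20) = 5 + 781/40 = 981/40 ≈ 24.525)
1/Z = 1/(981/40) = 40/981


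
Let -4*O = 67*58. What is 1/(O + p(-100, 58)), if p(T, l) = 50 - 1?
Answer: -2/1845 ≈ -0.0010840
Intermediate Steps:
p(T, l) = 49
O = -1943/2 (O = -67*58/4 = -1/4*3886 = -1943/2 ≈ -971.50)
1/(O + p(-100, 58)) = 1/(-1943/2 + 49) = 1/(-1845/2) = -2/1845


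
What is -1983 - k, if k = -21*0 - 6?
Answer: -1977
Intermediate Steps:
k = -6 (k = 0 - 6 = -6)
-1983 - k = -1983 - 1*(-6) = -1983 + 6 = -1977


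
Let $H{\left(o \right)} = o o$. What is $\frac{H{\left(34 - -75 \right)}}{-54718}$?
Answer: $- \frac{109}{502} \approx -0.21713$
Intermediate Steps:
$H{\left(o \right)} = o^{2}$
$\frac{H{\left(34 - -75 \right)}}{-54718} = \frac{\left(34 - -75\right)^{2}}{-54718} = \left(34 + 75\right)^{2} \left(- \frac{1}{54718}\right) = 109^{2} \left(- \frac{1}{54718}\right) = 11881 \left(- \frac{1}{54718}\right) = - \frac{109}{502}$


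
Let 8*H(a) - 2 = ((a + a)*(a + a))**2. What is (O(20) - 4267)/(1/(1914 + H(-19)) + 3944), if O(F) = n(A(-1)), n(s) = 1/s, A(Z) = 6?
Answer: -8962270075/8284174808 ≈ -1.0819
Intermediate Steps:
O(F) = 1/6
H(a) = 1/4 + 2*a**4 (H(a) = 1/4 + ((a + a)*(a + a))**2/8 = 1/4 + ((2*a)*(2*a))**2/8 = 1/4 + (4*a**2)**2/8 = 1/4 + (16*a**4)/8 = 1/4 + 2*a**4)
(O(20) - 4267)/(1/(1914 + H(-19)) + 3944) = (1/6 - 4267)/(1/(1914 + (1/4 + 2*(-19)**4)) + 3944) = -25601/(6*(1/(1914 + (1/4 + 2*130321)) + 3944)) = -25601/(6*(1/(1914 + (1/4 + 260642)) + 3944)) = -25601/(6*(1/(1914 + 1042569/4) + 3944)) = -25601/(6*(1/(1050225/4) + 3944)) = -25601/(6*(4/1050225 + 3944)) = -25601/(6*4142087404/1050225) = -25601/6*1050225/4142087404 = -8962270075/8284174808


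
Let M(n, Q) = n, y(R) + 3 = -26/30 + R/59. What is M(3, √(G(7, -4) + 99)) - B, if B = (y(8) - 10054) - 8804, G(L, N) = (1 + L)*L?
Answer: 16695287/885 ≈ 18865.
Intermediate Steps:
G(L, N) = L*(1 + L)
y(R) = -58/15 + R/59 (y(R) = -3 + (-26/30 + R/59) = -3 + (-26*1/30 + R*(1/59)) = -3 + (-13/15 + R/59) = -58/15 + R/59)
B = -16692632/885 (B = ((-58/15 + (1/59)*8) - 10054) - 8804 = ((-58/15 + 8/59) - 10054) - 8804 = (-3302/885 - 10054) - 8804 = -8901092/885 - 8804 = -16692632/885 ≈ -18862.)
M(3, √(G(7, -4) + 99)) - B = 3 - 1*(-16692632/885) = 3 + 16692632/885 = 16695287/885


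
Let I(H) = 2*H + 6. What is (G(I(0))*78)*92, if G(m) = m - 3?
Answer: 21528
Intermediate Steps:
I(H) = 6 + 2*H
G(m) = -3 + m
(G(I(0))*78)*92 = ((-3 + (6 + 2*0))*78)*92 = ((-3 + (6 + 0))*78)*92 = ((-3 + 6)*78)*92 = (3*78)*92 = 234*92 = 21528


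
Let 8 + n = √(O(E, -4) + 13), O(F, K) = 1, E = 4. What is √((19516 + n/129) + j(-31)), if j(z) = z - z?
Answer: √(324764724 + 129*√14)/129 ≈ 139.70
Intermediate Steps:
n = -8 + √14 (n = -8 + √(1 + 13) = -8 + √14 ≈ -4.2583)
j(z) = 0
√((19516 + n/129) + j(-31)) = √((19516 + (-8 + √14)/129) + 0) = √((19516 + (-8 + √14)*(1/129)) + 0) = √((19516 + (-8/129 + √14/129)) + 0) = √((2517556/129 + √14/129) + 0) = √(2517556/129 + √14/129)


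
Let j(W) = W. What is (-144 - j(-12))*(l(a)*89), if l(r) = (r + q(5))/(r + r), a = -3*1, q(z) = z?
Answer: 3916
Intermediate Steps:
a = -3
l(r) = (5 + r)/(2*r) (l(r) = (r + 5)/(r + r) = (5 + r)/((2*r)) = (5 + r)*(1/(2*r)) = (5 + r)/(2*r))
(-144 - j(-12))*(l(a)*89) = (-144 - 1*(-12))*(((½)*(5 - 3)/(-3))*89) = (-144 + 12)*(((½)*(-⅓)*2)*89) = -(-44)*89 = -132*(-89/3) = 3916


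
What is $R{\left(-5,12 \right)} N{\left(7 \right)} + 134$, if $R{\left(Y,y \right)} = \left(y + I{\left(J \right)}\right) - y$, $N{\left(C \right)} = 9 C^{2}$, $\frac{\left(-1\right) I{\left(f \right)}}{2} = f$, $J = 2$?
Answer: $-1630$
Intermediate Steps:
$I{\left(f \right)} = - 2 f$
$R{\left(Y,y \right)} = -4$ ($R{\left(Y,y \right)} = \left(y - 4\right) - y = \left(-4 + y\right) - y = -4$)
$R{\left(-5,12 \right)} N{\left(7 \right)} + 134 = - 4 \cdot 9 \cdot 7^{2} + 134 = - 4 \cdot 9 \cdot 49 + 134 = \left(-4\right) 441 + 134 = -1764 + 134 = -1630$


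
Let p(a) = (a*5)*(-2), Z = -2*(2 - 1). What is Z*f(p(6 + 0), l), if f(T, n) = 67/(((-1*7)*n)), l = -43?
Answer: -134/301 ≈ -0.44518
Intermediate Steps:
Z = -2 (Z = -2*1 = -2)
p(a) = -10*a (p(a) = (5*a)*(-2) = -10*a)
f(T, n) = -67/(7*n) (f(T, n) = 67/((-7*n)) = 67*(-1/(7*n)) = -67/(7*n))
Z*f(p(6 + 0), l) = -(-134)/(7*(-43)) = -(-134)*(-1)/(7*43) = -2*67/301 = -134/301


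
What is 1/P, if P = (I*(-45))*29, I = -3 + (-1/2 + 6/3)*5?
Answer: -2/11745 ≈ -0.00017029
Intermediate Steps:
I = 9/2 (I = -3 + (-1*½ + 6*(⅓))*5 = -3 + (-½ + 2)*5 = -3 + (3/2)*5 = -3 + 15/2 = 9/2 ≈ 4.5000)
P = -11745/2 (P = ((9/2)*(-45))*29 = -405/2*29 = -11745/2 ≈ -5872.5)
1/P = 1/(-11745/2) = -2/11745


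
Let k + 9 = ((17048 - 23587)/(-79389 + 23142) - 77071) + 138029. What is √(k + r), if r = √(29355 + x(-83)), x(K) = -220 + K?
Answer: √(192826243372674 + 18982350054*√807)/56247 ≈ 247.22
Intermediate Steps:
k = 3428204942/56247 (k = -9 + (((17048 - 23587)/(-79389 + 23142) - 77071) + 138029) = -9 + ((-6539/(-56247) - 77071) + 138029) = -9 + ((-6539*(-1/56247) - 77071) + 138029) = -9 + ((6539/56247 - 77071) + 138029) = -9 + (-4335005998/56247 + 138029) = -9 + 3428711165/56247 = 3428204942/56247 ≈ 60949.)
r = 6*√807 (r = √(29355 + (-220 - 83)) = √(29355 - 303) = √29052 = 6*√807 ≈ 170.45)
√(k + r) = √(3428204942/56247 + 6*√807)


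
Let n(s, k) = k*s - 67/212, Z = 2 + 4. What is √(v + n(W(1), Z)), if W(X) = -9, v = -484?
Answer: I*√6048519/106 ≈ 23.202*I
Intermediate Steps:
Z = 6
n(s, k) = -67/212 + k*s (n(s, k) = k*s - 67*1/212 = k*s - 67/212 = -67/212 + k*s)
√(v + n(W(1), Z)) = √(-484 + (-67/212 + 6*(-9))) = √(-484 + (-67/212 - 54)) = √(-484 - 11515/212) = √(-114123/212) = I*√6048519/106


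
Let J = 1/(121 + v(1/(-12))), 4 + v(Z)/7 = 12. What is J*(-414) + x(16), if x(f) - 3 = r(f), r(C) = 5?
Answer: 334/59 ≈ 5.6610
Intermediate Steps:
v(Z) = 56 (v(Z) = -28 + 7*12 = -28 + 84 = 56)
x(f) = 8 (x(f) = 3 + 5 = 8)
J = 1/177 (J = 1/(121 + 56) = 1/177 ≈ 0.0056497)
J*(-414) + x(16) = (1/177)*(-414) + 8 = -138/59 + 8 = 334/59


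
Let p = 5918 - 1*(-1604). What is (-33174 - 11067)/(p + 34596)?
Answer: -44241/42118 ≈ -1.0504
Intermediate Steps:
p = 7522 (p = 5918 + 1604 = 7522)
(-33174 - 11067)/(p + 34596) = (-33174 - 11067)/(7522 + 34596) = -44241/42118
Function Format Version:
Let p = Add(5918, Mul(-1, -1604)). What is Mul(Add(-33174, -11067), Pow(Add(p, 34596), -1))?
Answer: Rational(-44241, 42118) ≈ -1.0504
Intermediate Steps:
p = 7522 (p = Add(5918, 1604) = 7522)
Mul(Add(-33174, -11067), Pow(Add(p, 34596), -1)) = Mul(Add(-33174, -11067), Pow(Add(7522, 34596), -1)) = Mul(-44241, Pow(42118, -1)) = Mul(-44241, Rational(1, 42118)) = Rational(-44241, 42118)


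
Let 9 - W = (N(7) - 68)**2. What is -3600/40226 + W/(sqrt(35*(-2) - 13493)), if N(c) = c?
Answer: -1800/20113 + 3712*I*sqrt(1507)/4521 ≈ -0.089494 + 31.874*I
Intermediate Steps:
W = -3712 (W = 9 - (7 - 68)**2 = 9 - 1*(-61)**2 = 9 - 1*3721 = 9 - 3721 = -3712)
-3600/40226 + W/(sqrt(35*(-2) - 13493)) = -3600/40226 - 3712/sqrt(35*(-2) - 13493) = -3600*1/40226 - 3712/sqrt(-70 - 13493) = -1800/20113 - 3712*(-I*sqrt(1507)/4521) = -1800/20113 - (-3712)*I*sqrt(1507)/4521 = -1800/20113 + 3712*I*sqrt(1507)/4521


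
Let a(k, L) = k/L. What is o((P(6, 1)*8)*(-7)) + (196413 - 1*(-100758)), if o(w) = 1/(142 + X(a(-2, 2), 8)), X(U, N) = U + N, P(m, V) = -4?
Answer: 44278480/149 ≈ 2.9717e+5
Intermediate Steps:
X(U, N) = N + U
o(w) = 1/149 (o(w) = 1/(142 + (8 - 2/2)) = 1/(142 + (8 - 2*½)) = 1/(142 + (8 - 1)) = 1/(142 + 7) = 1/149)
o((P(6, 1)*8)*(-7)) + (196413 - 1*(-100758)) = 1/149 + (196413 - 1*(-100758)) = 1/149 + (196413 + 100758) = 1/149 + 297171 = 44278480/149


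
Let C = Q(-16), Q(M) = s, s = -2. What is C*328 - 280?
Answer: -936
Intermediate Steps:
Q(M) = -2
C = -2
C*328 - 280 = -2*328 - 280 = -656 - 280 = -936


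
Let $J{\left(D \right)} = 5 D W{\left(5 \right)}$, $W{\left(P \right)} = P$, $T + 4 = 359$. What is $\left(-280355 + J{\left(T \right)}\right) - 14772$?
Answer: $-286252$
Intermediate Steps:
$T = 355$ ($T = -4 + 359 = 355$)
$J{\left(D \right)} = 25 D$ ($J{\left(D \right)} = 5 D 5 = 25 D$)
$\left(-280355 + J{\left(T \right)}\right) - 14772 = \left(-280355 + 25 \cdot 355\right) - 14772 = \left(-280355 + 8875\right) - 14772 = -271480 - 14772 = -286252$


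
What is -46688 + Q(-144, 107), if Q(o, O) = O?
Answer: -46581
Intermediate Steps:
-46688 + Q(-144, 107) = -46688 + 107 = -46581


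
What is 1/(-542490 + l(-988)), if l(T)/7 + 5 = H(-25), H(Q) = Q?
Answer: -1/542700 ≈ -1.8426e-6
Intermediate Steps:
l(T) = -210 (l(T) = -35 + 7*(-25) = -35 - 175 = -210)
1/(-542490 + l(-988)) = 1/(-542490 - 210) = 1/(-542700) = -1/542700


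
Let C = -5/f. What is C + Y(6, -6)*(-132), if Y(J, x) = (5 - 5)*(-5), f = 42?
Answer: -5/42 ≈ -0.11905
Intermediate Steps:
C = -5/42 ≈ -0.11905
Y(J, x) = 0 (Y(J, x) = 0*(-5) = 0)
C + Y(6, -6)*(-132) = -5/42 + 0*(-132) = -5/42 + 0 = -5/42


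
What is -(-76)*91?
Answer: 6916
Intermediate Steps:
-(-76)*91 = -1*(-6916) = 6916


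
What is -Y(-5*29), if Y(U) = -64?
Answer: 64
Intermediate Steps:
-Y(-5*29) = -1*(-64) = 64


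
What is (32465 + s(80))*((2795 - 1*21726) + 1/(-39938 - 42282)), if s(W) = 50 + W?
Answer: -10146867966099/16444 ≈ -6.1706e+8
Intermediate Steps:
(32465 + s(80))*((2795 - 1*21726) + 1/(-39938 - 42282)) = (32465 + (50 + 80))*((2795 - 1*21726) + 1/(-39938 - 42282)) = (32465 + 130)*((2795 - 21726) + 1/(-82220)) = 32595*(-18931 - 1/82220) = 32595*(-1556506821/82220) = -10146867966099/16444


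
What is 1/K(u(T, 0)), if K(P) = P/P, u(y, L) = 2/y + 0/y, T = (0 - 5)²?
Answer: 1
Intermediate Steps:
T = 25 (T = (-5)² = 25)
u(y, L) = 2/y (u(y, L) = 2/y + 0 = 2/y)
K(P) = 1
1/K(u(T, 0)) = 1/1 = 1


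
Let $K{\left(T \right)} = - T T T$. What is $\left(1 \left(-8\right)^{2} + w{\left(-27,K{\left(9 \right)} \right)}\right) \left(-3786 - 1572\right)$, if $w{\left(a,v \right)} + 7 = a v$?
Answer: $-105766920$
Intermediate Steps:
$K{\left(T \right)} = - T^{3}$ ($K{\left(T \right)} = - T^{2} T = - T^{3}$)
$w{\left(a,v \right)} = -7 + a v$
$\left(1 \left(-8\right)^{2} + w{\left(-27,K{\left(9 \right)} \right)}\right) \left(-3786 - 1572\right) = \left(1 \left(-8\right)^{2} - \left(7 + 27 \left(- 9^{3}\right)\right)\right) \left(-3786 - 1572\right) = \left(1 \cdot 64 - \left(7 + 27 \left(\left(-1\right) 729\right)\right)\right) \left(-5358\right) = \left(64 - -19676\right) \left(-5358\right) = \left(64 + \left(-7 + 19683\right)\right) \left(-5358\right) = \left(64 + 19676\right) \left(-5358\right) = 19740 \left(-5358\right) = -105766920$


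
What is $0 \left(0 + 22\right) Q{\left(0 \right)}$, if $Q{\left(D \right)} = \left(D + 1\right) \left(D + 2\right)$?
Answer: $0$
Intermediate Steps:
$Q{\left(D \right)} = \left(1 + D\right) \left(2 + D\right)$
$0 \left(0 + 22\right) Q{\left(0 \right)} = 0 \left(0 + 22\right) \left(2 + 0^{2} + 3 \cdot 0\right) = 0 \cdot 22 \left(2 + 0 + 0\right) = 0 \cdot 2 = 0$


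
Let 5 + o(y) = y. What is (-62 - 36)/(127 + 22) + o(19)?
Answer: 1988/149 ≈ 13.342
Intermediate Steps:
o(y) = -5 + y
(-62 - 36)/(127 + 22) + o(19) = (-62 - 36)/(127 + 22) + (-5 + 19) = -98/149 + 14 = 1988/149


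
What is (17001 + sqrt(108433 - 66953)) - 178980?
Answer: -161979 + 2*sqrt(10370) ≈ -1.6178e+5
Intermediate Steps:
(17001 + sqrt(108433 - 66953)) - 178980 = (17001 + sqrt(41480)) - 178980 = (17001 + 2*sqrt(10370)) - 178980 = -161979 + 2*sqrt(10370)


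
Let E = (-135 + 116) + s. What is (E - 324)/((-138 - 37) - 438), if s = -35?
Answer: 378/613 ≈ 0.61664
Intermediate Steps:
E = -54 (E = (-135 + 116) - 35 = -19 - 35 = -54)
(E - 324)/((-138 - 37) - 438) = (-54 - 324)/((-138 - 37) - 438) = -378/(-175 - 438) = -378/(-613) = -378*(-1/613) = 378/613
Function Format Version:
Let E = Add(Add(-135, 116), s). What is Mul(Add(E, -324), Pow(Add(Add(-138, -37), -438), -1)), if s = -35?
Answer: Rational(378, 613) ≈ 0.61664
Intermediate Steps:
E = -54 (E = Add(Add(-135, 116), -35) = Add(-19, -35) = -54)
Mul(Add(E, -324), Pow(Add(Add(-138, -37), -438), -1)) = Mul(Add(-54, -324), Pow(Add(Add(-138, -37), -438), -1)) = Mul(-378, Pow(Add(-175, -438), -1)) = Mul(-378, Pow(-613, -1)) = Mul(-378, Rational(-1, 613)) = Rational(378, 613)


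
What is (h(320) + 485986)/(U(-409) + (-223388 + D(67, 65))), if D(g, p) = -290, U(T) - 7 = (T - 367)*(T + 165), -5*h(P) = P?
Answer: -485922/34327 ≈ -14.156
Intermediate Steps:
h(P) = -P/5
U(T) = 7 + (-367 + T)*(165 + T) (U(T) = 7 + (T - 367)*(T + 165) = 7 + (-367 + T)*(165 + T))
(h(320) + 485986)/(U(-409) + (-223388 + D(67, 65))) = (-1/5*320 + 485986)/((-60548 + (-409)**2 - 202*(-409)) + (-223388 - 290)) = (-64 + 485986)/((-60548 + 167281 + 82618) - 223678) = 485922/(189351 - 223678) = 485922/(-34327) = 485922*(-1/34327) = -485922/34327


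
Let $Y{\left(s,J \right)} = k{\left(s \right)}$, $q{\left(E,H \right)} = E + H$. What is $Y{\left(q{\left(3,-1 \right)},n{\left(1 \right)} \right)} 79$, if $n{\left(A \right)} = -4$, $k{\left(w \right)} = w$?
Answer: $158$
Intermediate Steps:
$Y{\left(s,J \right)} = s$
$Y{\left(q{\left(3,-1 \right)},n{\left(1 \right)} \right)} 79 = \left(3 - 1\right) 79 = 2 \cdot 79 = 158$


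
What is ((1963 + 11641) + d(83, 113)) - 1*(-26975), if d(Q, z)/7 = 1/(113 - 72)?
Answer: 1663746/41 ≈ 40579.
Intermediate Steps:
d(Q, z) = 7/41 (d(Q, z) = 7/(113 - 72) = 7/41)
((1963 + 11641) + d(83, 113)) - 1*(-26975) = ((1963 + 11641) + 7/41) - 1*(-26975) = (13604 + 7/41) + 26975 = 557771/41 + 26975 = 1663746/41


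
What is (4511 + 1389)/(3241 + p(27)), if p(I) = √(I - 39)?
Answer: 19121900/10504093 - 11800*I*√3/10504093 ≈ 1.8204 - 0.0019457*I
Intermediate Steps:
p(I) = √(-39 + I)
(4511 + 1389)/(3241 + p(27)) = (4511 + 1389)/(3241 + √(-39 + 27)) = 5900/(3241 + √(-12)) = 5900/(3241 + 2*I*√3)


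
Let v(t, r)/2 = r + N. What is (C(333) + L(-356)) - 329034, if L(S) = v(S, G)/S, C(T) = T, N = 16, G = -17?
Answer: -58508777/178 ≈ -3.2870e+5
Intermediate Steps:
v(t, r) = 32 + 2*r (v(t, r) = 2*(r + 16) = 2*(16 + r) = 32 + 2*r)
L(S) = -2/S (L(S) = (32 + 2*(-17))/S = (32 - 34)/S = -2/S)
(C(333) + L(-356)) - 329034 = (333 - 2/(-356)) - 329034 = (333 - 2*(-1/356)) - 329034 = (333 + 1/178) - 329034 = 59275/178 - 329034 = -58508777/178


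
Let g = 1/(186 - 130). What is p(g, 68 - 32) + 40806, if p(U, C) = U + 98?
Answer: 2290625/56 ≈ 40904.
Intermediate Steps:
g = 1/56 ≈ 0.017857
p(U, C) = 98 + U
p(g, 68 - 32) + 40806 = (98 + 1/56) + 40806 = 5489/56 + 40806 = 2290625/56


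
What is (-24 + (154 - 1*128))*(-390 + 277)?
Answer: -226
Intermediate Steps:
(-24 + (154 - 1*128))*(-390 + 277) = (-24 + (154 - 128))*(-113) = (-24 + 26)*(-113) = 2*(-113) = -226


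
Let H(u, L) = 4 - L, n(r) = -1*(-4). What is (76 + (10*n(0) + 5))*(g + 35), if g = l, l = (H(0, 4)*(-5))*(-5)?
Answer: 4235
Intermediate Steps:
n(r) = 4
l = 0 (l = ((4 - 1*4)*(-5))*(-5) = ((4 - 4)*(-5))*(-5) = (0*(-5))*(-5) = 0*(-5) = 0)
g = 0
(76 + (10*n(0) + 5))*(g + 35) = (76 + (10*4 + 5))*(0 + 35) = (76 + (40 + 5))*35 = (76 + 45)*35 = 121*35 = 4235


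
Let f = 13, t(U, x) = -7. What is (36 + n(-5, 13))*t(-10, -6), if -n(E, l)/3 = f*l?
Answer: 3297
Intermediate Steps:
n(E, l) = -39*l
(36 + n(-5, 13))*t(-10, -6) = (36 - 39*13)*(-7) = (36 - 507)*(-7) = -471*(-7) = 3297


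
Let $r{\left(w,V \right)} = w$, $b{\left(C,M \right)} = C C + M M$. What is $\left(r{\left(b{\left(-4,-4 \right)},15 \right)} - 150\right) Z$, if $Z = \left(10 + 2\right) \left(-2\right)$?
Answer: $2832$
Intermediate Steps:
$b{\left(C,M \right)} = C^{2} + M^{2}$
$Z = -24$ ($Z = 12 \left(-2\right) = -24$)
$\left(r{\left(b{\left(-4,-4 \right)},15 \right)} - 150\right) Z = \left(\left(\left(-4\right)^{2} + \left(-4\right)^{2}\right) - 150\right) \left(-24\right) = \left(\left(16 + 16\right) - 150\right) \left(-24\right) = \left(32 - 150\right) \left(-24\right) = \left(-118\right) \left(-24\right) = 2832$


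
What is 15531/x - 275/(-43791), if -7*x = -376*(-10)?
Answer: -432708377/14968560 ≈ -28.908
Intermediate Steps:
x = -3760/7 (x = -(-376)*(-10)/7 = -⅐*3760 = -3760/7 ≈ -537.14)
15531/x - 275/(-43791) = 15531/(-3760/7) - 275/(-43791) = 15531*(-7/3760) - 275*(-1/43791) = -108717/3760 + 25/3981 = -432708377/14968560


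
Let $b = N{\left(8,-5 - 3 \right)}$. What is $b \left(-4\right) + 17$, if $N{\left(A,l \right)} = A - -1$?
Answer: $-19$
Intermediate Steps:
$N{\left(A,l \right)} = 1 + A$ ($N{\left(A,l \right)} = A + 1 = 1 + A$)
$b = 9$ ($b = 1 + 8 = 9$)
$b \left(-4\right) + 17 = 9 \left(-4\right) + 17 = -36 + 17 = -19$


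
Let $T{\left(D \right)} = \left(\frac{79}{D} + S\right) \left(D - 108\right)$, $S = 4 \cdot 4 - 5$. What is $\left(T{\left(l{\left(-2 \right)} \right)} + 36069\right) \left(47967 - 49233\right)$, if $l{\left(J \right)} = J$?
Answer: $-49632264$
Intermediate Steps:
$S = 11$ ($S = 16 - 5 = 11$)
$T{\left(D \right)} = \left(-108 + D\right) \left(11 + \frac{79}{D}\right)$ ($T{\left(D \right)} = \left(\frac{79}{D} + 11\right) \left(D - 108\right) = \left(11 + \frac{79}{D}\right) \left(-108 + D\right) = \left(-108 + D\right) \left(11 + \frac{79}{D}\right)$)
$\left(T{\left(l{\left(-2 \right)} \right)} + 36069\right) \left(47967 - 49233\right) = \left(\left(-1109 - \frac{8532}{-2} + 11 \left(-2\right)\right) + 36069\right) \left(47967 - 49233\right) = \left(\left(-1109 - -4266 - 22\right) + 36069\right) \left(-1266\right) = \left(\left(-1109 + 4266 - 22\right) + 36069\right) \left(-1266\right) = \left(3135 + 36069\right) \left(-1266\right) = 39204 \left(-1266\right) = -49632264$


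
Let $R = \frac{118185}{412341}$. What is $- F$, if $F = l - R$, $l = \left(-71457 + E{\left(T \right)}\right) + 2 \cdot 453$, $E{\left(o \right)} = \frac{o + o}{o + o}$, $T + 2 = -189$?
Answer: $\frac{9696925245}{137447} \approx 70550.0$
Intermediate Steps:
$T = -191$ ($T = -2 - 189 = -191$)
$E{\left(o \right)} = 1$ ($E{\left(o \right)} = \frac{2 o}{2 o} = 2 o \frac{1}{2 o} = 1$)
$l = -70550$ ($l = \left(-71457 + 1\right) + 2 \cdot 453 = -71456 + 906 = -70550$)
$R = \frac{39395}{137447}$ ($R = 118185 \cdot \frac{1}{412341} = \frac{39395}{137447} \approx 0.28662$)
$F = - \frac{9696925245}{137447}$ ($F = -70550 - \frac{39395}{137447} = - \frac{9696925245}{137447} \approx -70550.0$)
$- F = \left(-1\right) \left(- \frac{9696925245}{137447}\right) = \frac{9696925245}{137447}$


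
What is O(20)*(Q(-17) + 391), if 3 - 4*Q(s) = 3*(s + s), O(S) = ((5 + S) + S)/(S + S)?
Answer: 15021/32 ≈ 469.41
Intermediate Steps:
O(S) = (5 + 2*S)/(2*S) (O(S) = (5 + 2*S)/((2*S)) = (5 + 2*S)*(1/(2*S)) = (5 + 2*S)/(2*S))
Q(s) = ¾ - 3*s/2 (Q(s) = ¾ - 3*(s + s)/4 = ¾ - 3*2*s/4 = ¾ - 3*s/2)
O(20)*(Q(-17) + 391) = ((5/2 + 20)/20)*((¾ - 3/2*(-17)) + 391) = ((1/20)*(45/2))*((¾ + 51/2) + 391) = 9*(105/4 + 391)/8 = (9/8)*(1669/4) = 15021/32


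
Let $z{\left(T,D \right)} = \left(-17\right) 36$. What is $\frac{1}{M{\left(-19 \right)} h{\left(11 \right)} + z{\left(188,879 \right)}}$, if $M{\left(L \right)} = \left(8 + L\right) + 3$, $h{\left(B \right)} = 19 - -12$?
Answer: $- \frac{1}{860} \approx -0.0011628$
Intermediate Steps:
$h{\left(B \right)} = 31$ ($h{\left(B \right)} = 19 + 12 = 31$)
$M{\left(L \right)} = 11 + L$
$z{\left(T,D \right)} = -612$
$\frac{1}{M{\left(-19 \right)} h{\left(11 \right)} + z{\left(188,879 \right)}} = \frac{1}{\left(11 - 19\right) 31 - 612} = \frac{1}{\left(-8\right) 31 - 612} = \frac{1}{-248 - 612} = \frac{1}{-860} = - \frac{1}{860}$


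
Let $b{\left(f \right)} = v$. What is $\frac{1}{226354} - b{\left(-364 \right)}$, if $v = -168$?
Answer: $\frac{38027473}{226354} \approx 168.0$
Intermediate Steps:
$b{\left(f \right)} = -168$
$\frac{1}{226354} - b{\left(-364 \right)} = \frac{1}{226354} - -168 = \frac{1}{226354} + 168 = \frac{38027473}{226354}$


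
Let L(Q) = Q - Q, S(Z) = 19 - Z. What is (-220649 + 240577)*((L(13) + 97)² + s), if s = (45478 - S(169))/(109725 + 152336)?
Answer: 49138015554456/262061 ≈ 1.8751e+8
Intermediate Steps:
L(Q) = 0
s = 45628/262061 (s = (45478 - (19 - 1*169))/(109725 + 152336) = (45478 - (19 - 169))/262061 = (45478 - 1*(-150))*(1/262061) = (45478 + 150)*(1/262061) = 45628*(1/262061) = 45628/262061 ≈ 0.17411)
(-220649 + 240577)*((L(13) + 97)² + s) = (-220649 + 240577)*((0 + 97)² + 45628/262061) = 19928*(97² + 45628/262061) = 19928*(9409 + 45628/262061) = 19928*(2465777577/262061) = 49138015554456/262061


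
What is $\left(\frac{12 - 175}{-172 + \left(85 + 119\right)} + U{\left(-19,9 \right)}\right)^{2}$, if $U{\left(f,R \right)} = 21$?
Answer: $\frac{259081}{1024} \approx 253.01$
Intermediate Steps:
$\left(\frac{12 - 175}{-172 + \left(85 + 119\right)} + U{\left(-19,9 \right)}\right)^{2} = \left(\frac{12 - 175}{-172 + \left(85 + 119\right)} + 21\right)^{2} = \left(- \frac{163}{-172 + 204} + 21\right)^{2} = \left(- \frac{163}{32} + 21\right)^{2} = \left(\frac{509}{32}\right)^{2} = \frac{259081}{1024}$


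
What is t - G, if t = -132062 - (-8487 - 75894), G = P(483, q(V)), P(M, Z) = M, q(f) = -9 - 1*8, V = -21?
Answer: -48164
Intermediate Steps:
q(f) = -17 (q(f) = -9 - 8 = -17)
G = 483
t = -47681 (t = -132062 - 1*(-84381) = -132062 + 84381 = -47681)
t - G = -47681 - 1*483 = -47681 - 483 = -48164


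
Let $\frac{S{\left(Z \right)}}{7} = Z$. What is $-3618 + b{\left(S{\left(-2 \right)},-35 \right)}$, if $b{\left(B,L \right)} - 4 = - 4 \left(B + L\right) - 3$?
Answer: $-3421$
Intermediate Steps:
$S{\left(Z \right)} = 7 Z$
$b{\left(B,L \right)} = 1 - 4 B - 4 L$ ($b{\left(B,L \right)} = 4 - \left(3 + 4 \left(B + L\right)\right) = 4 - \left(3 + 4 B + 4 L\right) = 1 - 4 B - 4 L$)
$-3618 + b{\left(S{\left(-2 \right)},-35 \right)} = -3618 - \left(-141 + 4 \cdot 7 \left(-2\right)\right) = -3618 + \left(1 - -56 + 140\right) = -3618 + \left(1 + 56 + 140\right) = -3618 + 197 = -3421$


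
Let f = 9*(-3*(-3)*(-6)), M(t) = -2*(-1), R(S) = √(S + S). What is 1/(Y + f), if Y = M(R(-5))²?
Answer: -1/482 ≈ -0.0020747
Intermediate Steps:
R(S) = √2*√S (R(S) = √(2*S) = √2*√S)
M(t) = 2
f = -486 (f = 9*(9*(-6)) = 9*(-54) = -486)
Y = 4 (Y = 2² = 4)
1/(Y + f) = 1/(4 - 486) = 1/(-482) = -1/482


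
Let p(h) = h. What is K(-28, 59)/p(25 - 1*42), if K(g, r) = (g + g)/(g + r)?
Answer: 56/527 ≈ 0.10626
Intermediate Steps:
K(g, r) = 2*g/(g + r) (K(g, r) = (2*g)/(g + r) = 2*g/(g + r))
K(-28, 59)/p(25 - 1*42) = (2*(-28)/(-28 + 59))/(25 - 1*42) = (2*(-28)/31)/(25 - 42) = (2*(-28)*(1/31))/(-17) = -56/31*(-1/17) = 56/527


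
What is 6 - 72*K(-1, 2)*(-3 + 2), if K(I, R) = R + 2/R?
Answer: 222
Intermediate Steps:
6 - 72*K(-1, 2)*(-3 + 2) = 6 - 72*(2 + 2/2)*(-3 + 2) = 6 - 72*(2 + 2*(1/2))*(-1) = 6 - 72*(2 + 1)*(-1) = 6 - 216*(-1) = 6 - 72*(-3) = 6 + 216 = 222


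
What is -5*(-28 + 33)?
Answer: -25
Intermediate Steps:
-5*(-28 + 33) = -5*5 = -1*25 = -25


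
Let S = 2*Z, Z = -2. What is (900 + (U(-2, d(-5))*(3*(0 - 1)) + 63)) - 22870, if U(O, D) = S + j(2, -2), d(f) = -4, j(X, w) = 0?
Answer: -21895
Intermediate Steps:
S = -4 (S = 2*(-2) = -4)
U(O, D) = -4 (U(O, D) = -4 + 0 = -4)
(900 + (U(-2, d(-5))*(3*(0 - 1)) + 63)) - 22870 = (900 + (-12*(0 - 1) + 63)) - 22870 = (900 + (-12*(-1) + 63)) - 22870 = (900 + (-4*(-3) + 63)) - 22870 = (900 + (12 + 63)) - 22870 = (900 + 75) - 22870 = 975 - 22870 = -21895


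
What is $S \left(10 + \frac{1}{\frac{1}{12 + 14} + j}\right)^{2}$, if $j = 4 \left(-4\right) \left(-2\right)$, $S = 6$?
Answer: $\frac{418936416}{693889} \approx 603.75$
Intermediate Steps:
$j = 32$ ($j = \left(-16\right) \left(-2\right) = 32$)
$S \left(10 + \frac{1}{\frac{1}{12 + 14} + j}\right)^{2} = 6 \left(10 + \frac{1}{\frac{1}{12 + 14} + 32}\right)^{2} = 6 \left(10 + \frac{1}{\frac{1}{26} + 32}\right)^{2} = 6 \left(10 + \frac{1}{\frac{833}{26}}\right)^{2} = 6 \left(10 + \frac{26}{833}\right)^{2} = 6 \left(\frac{8356}{833}\right)^{2} = 6 \cdot \frac{69822736}{693889} = \frac{418936416}{693889}$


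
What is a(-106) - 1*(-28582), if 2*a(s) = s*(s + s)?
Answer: 39818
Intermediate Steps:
a(s) = s² (a(s) = (s*(s + s))/2 = (s*(2*s))/2 = (2*s²)/2 = s²)
a(-106) - 1*(-28582) = (-106)² - 1*(-28582) = 11236 + 28582 = 39818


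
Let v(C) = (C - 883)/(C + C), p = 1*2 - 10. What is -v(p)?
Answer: -891/16 ≈ -55.688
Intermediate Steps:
p = -8 (p = 2 - 10 = -8)
v(C) = (-883 + C)/(2*C) (v(C) = (-883 + C)/((2*C)) = (-883 + C)*(1/(2*C)) = (-883 + C)/(2*C))
-v(p) = -(-883 - 8)/(2*(-8)) = -(-1)*(-891)/(2*8) = -1*891/16 = -891/16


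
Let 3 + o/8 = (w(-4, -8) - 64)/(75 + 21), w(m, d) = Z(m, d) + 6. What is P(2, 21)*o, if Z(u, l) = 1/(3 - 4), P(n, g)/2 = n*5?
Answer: -1735/3 ≈ -578.33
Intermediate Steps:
P(n, g) = 10*n (P(n, g) = 2*(n*5) = 2*(5*n) = 10*n)
Z(u, l) = -1 (Z(u, l) = 1/(-1) = -1)
w(m, d) = 5 (w(m, d) = -1 + 6 = 5)
o = -347/12 (o = -24 + 8*((5 - 64)/(75 + 21)) = -24 + 8*(-59/96) = -24 - 59/12 = -347/12 ≈ -28.917)
P(2, 21)*o = (10*2)*(-347/12) = 20*(-347/12) = -1735/3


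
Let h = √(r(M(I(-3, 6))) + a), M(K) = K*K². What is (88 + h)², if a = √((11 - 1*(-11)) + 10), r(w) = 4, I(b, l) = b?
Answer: 4*(44 + √(1 + √2))² ≈ 8300.6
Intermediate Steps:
M(K) = K³
a = 4*√2 (a = √((11 + 11) + 10) = √(22 + 10) = √32 = 4*√2 ≈ 5.6569)
h = √(4 + 4*√2) ≈ 3.1075
(88 + h)² = (88 + 2*√(1 + √2))²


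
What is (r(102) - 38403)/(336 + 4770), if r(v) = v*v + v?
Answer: -9299/1702 ≈ -5.4636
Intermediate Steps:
r(v) = v + v² (r(v) = v² + v = v + v²)
(r(102) - 38403)/(336 + 4770) = (102*(1 + 102) - 38403)/(336 + 4770) = (102*103 - 38403)/5106 = (10506 - 38403)*(1/5106) = -27897*1/5106 = -9299/1702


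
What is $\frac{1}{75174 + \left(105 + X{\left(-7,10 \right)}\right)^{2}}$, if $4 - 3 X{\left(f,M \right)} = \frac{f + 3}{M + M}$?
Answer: $\frac{25}{2162374} \approx 1.1561 \cdot 10^{-5}$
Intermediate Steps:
$X{\left(f,M \right)} = \frac{4}{3} - \frac{3 + f}{6 M}$ ($X{\left(f,M \right)} = \frac{4}{3} - \frac{\left(f + 3\right) \frac{1}{M + M}}{3} = \frac{4}{3} - \frac{\left(3 + f\right) \frac{1}{2 M}}{3} = \frac{4}{3} - \frac{\frac{1}{2} \frac{1}{M} \left(3 + f\right)}{3} = \frac{4}{3} - \frac{3 + f}{6 M}$)
$\frac{1}{75174 + \left(105 + X{\left(-7,10 \right)}\right)^{2}} = \frac{1}{75174 + \left(105 + \frac{-3 - -7 + 8 \cdot 10}{6 \cdot 10}\right)^{2}} = \frac{1}{75174 + \left(105 + \frac{1}{6} \cdot \frac{1}{10} \left(-3 + 7 + 80\right)\right)^{2}} = \frac{1}{75174 + \left(105 + \frac{1}{6} \cdot \frac{1}{10} \cdot 84\right)^{2}} = \frac{1}{75174 + \left(105 + \frac{7}{5}\right)^{2}} = \frac{1}{75174 + \left(\frac{532}{5}\right)^{2}} = \frac{1}{75174 + \frac{283024}{25}} = \frac{1}{\frac{2162374}{25}} = \frac{25}{2162374}$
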